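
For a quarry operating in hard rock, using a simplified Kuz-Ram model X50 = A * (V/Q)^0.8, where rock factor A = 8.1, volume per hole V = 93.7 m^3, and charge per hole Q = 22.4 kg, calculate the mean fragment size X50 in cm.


Compute V/Q:
V/Q = 93.7 / 22.4 = 4.183035714
Raise to the power 0.8:
(V/Q)^0.8 = 4.183035714^0.8 = 3.14190651
Multiply by A:
X50 = 8.1 * 3.14190651
= 25.4494 cm

25.4494 cm


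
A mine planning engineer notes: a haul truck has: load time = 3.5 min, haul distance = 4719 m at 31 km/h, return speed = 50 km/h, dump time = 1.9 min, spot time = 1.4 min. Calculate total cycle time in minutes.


Convert haul speed to m/min: 31 * 1000/60 = 516.6666667 m/min
Haul time = 4719 / 516.6666667 = 9.133548387 min
Convert return speed to m/min: 50 * 1000/60 = 833.3333333 m/min
Return time = 4719 / 833.3333333 = 5.6628 min
Total cycle time:
= 3.5 + 9.133548387 + 1.9 + 5.6628 + 1.4
= 21.5963 min

21.5963 min


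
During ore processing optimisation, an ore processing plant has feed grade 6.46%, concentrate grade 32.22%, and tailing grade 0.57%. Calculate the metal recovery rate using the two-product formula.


92.8185%

Using the two-product formula:
R = 100 * c * (f - t) / (f * (c - t))
Numerator = 100 * 32.22 * (6.46 - 0.57)
= 100 * 32.22 * 5.89
= 18977.58
Denominator = 6.46 * (32.22 - 0.57)
= 6.46 * 31.65
= 204.459
R = 18977.58 / 204.459
= 92.8185%


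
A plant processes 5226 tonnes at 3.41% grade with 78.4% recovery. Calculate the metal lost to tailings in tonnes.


Total metal in feed:
= 5226 * 3.41 / 100 = 178.2066 tonnes
Metal recovered:
= 178.2066 * 78.4 / 100 = 139.7139744 tonnes
Metal lost to tailings:
= 178.2066 - 139.7139744
= 38.4926 tonnes

38.4926 tonnes


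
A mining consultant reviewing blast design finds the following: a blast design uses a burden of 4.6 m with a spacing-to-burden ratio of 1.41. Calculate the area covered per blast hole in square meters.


First, find the spacing:
Spacing = burden * ratio = 4.6 * 1.41
= 6.486 m
Then, calculate the area:
Area = burden * spacing = 4.6 * 6.486
= 29.8356 m^2

29.8356 m^2


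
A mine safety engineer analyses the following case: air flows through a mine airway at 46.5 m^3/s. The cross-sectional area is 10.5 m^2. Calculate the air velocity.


Velocity = flow rate / cross-sectional area
= 46.5 / 10.5
= 4.4286 m/s

4.4286 m/s


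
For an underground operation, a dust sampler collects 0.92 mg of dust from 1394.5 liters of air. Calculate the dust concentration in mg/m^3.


Convert liters to m^3: 1 m^3 = 1000 L
Concentration = mass / volume * 1000
= 0.92 / 1394.5 * 1000
= 0.0006597346719 * 1000
= 0.6597 mg/m^3

0.6597 mg/m^3


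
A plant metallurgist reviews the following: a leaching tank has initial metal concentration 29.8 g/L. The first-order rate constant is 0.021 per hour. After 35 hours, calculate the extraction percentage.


Compute the exponent:
-k * t = -0.021 * 35 = -0.735
Remaining concentration:
C = 29.8 * exp(-0.735)
= 29.8 * 0.479505459
= 14.28926268 g/L
Extracted = 29.8 - 14.28926268 = 15.51073732 g/L
Extraction % = 15.51073732 / 29.8 * 100
= 52.0495%

52.0495%


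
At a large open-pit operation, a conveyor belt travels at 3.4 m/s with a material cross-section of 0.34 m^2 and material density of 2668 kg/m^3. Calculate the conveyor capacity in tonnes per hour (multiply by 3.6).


11103.1488 t/h

Volumetric flow = speed * area
= 3.4 * 0.34 = 1.156 m^3/s
Mass flow = volumetric * density
= 1.156 * 2668 = 3084.208 kg/s
Convert to t/h: multiply by 3.6
Capacity = 3084.208 * 3.6
= 11103.1488 t/h


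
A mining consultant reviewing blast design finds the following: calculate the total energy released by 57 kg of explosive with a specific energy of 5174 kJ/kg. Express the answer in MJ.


294.918 MJ

Energy = mass * specific_energy / 1000
= 57 * 5174 / 1000
= 294918 / 1000
= 294.918 MJ


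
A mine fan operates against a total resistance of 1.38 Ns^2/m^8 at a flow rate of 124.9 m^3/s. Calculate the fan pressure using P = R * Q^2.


Compute Q^2:
Q^2 = 124.9^2 = 15600.01
Compute pressure:
P = R * Q^2 = 1.38 * 15600.01
= 21528.0138 Pa

21528.0138 Pa


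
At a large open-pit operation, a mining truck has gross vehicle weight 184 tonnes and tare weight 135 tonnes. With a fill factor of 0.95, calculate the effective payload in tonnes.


46.55 tonnes

Maximum payload = gross - tare
= 184 - 135 = 49 tonnes
Effective payload = max payload * fill factor
= 49 * 0.95
= 46.55 tonnes


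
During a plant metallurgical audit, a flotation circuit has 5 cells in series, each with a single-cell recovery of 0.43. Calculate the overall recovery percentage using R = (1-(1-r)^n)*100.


93.9831%

Complement of single-cell recovery:
1 - r = 1 - 0.43 = 0.57
Raise to power n:
(1 - r)^5 = 0.57^5 = 0.0601692057
Overall recovery:
R = (1 - 0.0601692057) * 100
= 93.9831%


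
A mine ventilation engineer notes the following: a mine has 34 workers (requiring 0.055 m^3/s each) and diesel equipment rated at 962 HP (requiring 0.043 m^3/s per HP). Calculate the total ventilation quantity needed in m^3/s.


43.236 m^3/s

Airflow for workers:
Q_people = 34 * 0.055 = 1.87 m^3/s
Airflow for diesel equipment:
Q_diesel = 962 * 0.043 = 41.366 m^3/s
Total ventilation:
Q_total = 1.87 + 41.366
= 43.236 m^3/s


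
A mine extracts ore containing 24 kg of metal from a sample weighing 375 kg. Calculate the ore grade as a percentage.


Ore grade = (metal mass / ore mass) * 100
= (24 / 375) * 100
= 0.064 * 100
= 6.4%

6.4%


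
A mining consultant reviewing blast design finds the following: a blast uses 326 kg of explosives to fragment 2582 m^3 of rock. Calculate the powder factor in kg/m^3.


0.1263 kg/m^3

Powder factor = explosive mass / rock volume
= 326 / 2582
= 0.1263 kg/m^3


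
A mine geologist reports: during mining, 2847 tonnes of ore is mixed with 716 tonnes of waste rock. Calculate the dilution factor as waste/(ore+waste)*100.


20.0954%

Total material = ore + waste
= 2847 + 716 = 3563 tonnes
Dilution = waste / total * 100
= 716 / 3563 * 100
= 0.200954252 * 100
= 20.0954%


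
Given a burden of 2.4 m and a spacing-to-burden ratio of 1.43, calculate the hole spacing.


Spacing = burden * ratio
= 2.4 * 1.43
= 3.432 m

3.432 m


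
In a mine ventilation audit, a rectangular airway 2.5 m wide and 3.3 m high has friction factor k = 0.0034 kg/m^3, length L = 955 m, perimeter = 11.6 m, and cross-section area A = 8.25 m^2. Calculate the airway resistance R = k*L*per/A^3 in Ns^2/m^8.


Compute the numerator:
k * L * per = 0.0034 * 955 * 11.6
= 37.6652
Compute the denominator:
A^3 = 8.25^3 = 561.515625
Resistance:
R = 37.6652 / 561.515625
= 0.0671 Ns^2/m^8

0.0671 Ns^2/m^8


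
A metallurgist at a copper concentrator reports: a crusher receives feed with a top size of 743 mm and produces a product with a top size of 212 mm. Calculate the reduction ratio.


Reduction ratio = feed size / product size
= 743 / 212
= 3.5047

3.5047


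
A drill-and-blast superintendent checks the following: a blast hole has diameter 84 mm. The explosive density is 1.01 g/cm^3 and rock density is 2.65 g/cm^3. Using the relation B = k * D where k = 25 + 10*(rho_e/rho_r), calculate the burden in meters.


2.4202 m

First, compute k:
rho_e / rho_r = 1.01 / 2.65 = 0.3811320755
k = 25 + 10 * 0.3811320755 = 28.81132075
Then, compute burden:
B = k * D / 1000 = 28.81132075 * 84 / 1000
= 2420.150943 / 1000
= 2.4202 m


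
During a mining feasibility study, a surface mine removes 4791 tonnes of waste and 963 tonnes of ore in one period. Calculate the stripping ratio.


4.9751

Stripping ratio = waste tonnage / ore tonnage
= 4791 / 963
= 4.9751


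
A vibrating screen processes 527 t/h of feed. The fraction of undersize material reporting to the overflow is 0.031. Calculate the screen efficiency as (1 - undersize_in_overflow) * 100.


96.9%

Screen efficiency = (1 - fraction of undersize in overflow) * 100
= (1 - 0.031) * 100
= 0.969 * 100
= 96.9%


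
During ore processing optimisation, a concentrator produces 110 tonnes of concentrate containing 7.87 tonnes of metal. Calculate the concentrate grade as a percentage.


Grade = (metal in concentrate / concentrate mass) * 100
= (7.87 / 110) * 100
= 0.07154545455 * 100
= 7.1545%

7.1545%


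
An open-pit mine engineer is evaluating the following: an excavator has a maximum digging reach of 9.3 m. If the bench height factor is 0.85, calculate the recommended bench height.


Bench height = reach * factor
= 9.3 * 0.85
= 7.905 m

7.905 m


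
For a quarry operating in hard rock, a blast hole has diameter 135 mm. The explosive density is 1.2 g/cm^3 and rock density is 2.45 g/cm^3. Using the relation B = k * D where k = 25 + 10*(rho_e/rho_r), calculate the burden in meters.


4.0362 m

First, compute k:
rho_e / rho_r = 1.2 / 2.45 = 0.4897959184
k = 25 + 10 * 0.4897959184 = 29.89795918
Then, compute burden:
B = k * D / 1000 = 29.89795918 * 135 / 1000
= 4036.22449 / 1000
= 4.0362 m


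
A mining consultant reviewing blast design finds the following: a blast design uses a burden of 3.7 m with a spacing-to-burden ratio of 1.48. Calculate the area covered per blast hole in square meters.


First, find the spacing:
Spacing = burden * ratio = 3.7 * 1.48
= 5.476 m
Then, calculate the area:
Area = burden * spacing = 3.7 * 5.476
= 20.2612 m^2

20.2612 m^2


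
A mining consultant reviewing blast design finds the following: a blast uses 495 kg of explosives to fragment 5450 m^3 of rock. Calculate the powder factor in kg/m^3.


Powder factor = explosive mass / rock volume
= 495 / 5450
= 0.0908 kg/m^3

0.0908 kg/m^3


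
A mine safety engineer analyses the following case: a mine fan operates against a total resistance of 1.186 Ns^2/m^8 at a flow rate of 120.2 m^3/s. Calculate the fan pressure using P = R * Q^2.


17135.3754 Pa

Compute Q^2:
Q^2 = 120.2^2 = 14448.04
Compute pressure:
P = R * Q^2 = 1.186 * 14448.04
= 17135.3754 Pa


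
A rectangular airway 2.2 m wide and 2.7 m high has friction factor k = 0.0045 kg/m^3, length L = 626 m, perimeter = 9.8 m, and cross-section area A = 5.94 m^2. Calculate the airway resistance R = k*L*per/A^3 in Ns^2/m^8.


0.1317 Ns^2/m^8

Compute the numerator:
k * L * per = 0.0045 * 626 * 9.8
= 27.6066
Compute the denominator:
A^3 = 5.94^3 = 209.584584
Resistance:
R = 27.6066 / 209.584584
= 0.1317 Ns^2/m^8


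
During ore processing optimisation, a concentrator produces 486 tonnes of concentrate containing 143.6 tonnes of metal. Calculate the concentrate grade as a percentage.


Grade = (metal in concentrate / concentrate mass) * 100
= (143.6 / 486) * 100
= 0.295473251 * 100
= 29.5473%

29.5473%


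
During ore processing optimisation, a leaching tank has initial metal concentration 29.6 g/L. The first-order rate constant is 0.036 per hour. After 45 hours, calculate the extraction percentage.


80.2101%

Compute the exponent:
-k * t = -0.036 * 45 = -1.62
Remaining concentration:
C = 29.6 * exp(-1.62)
= 29.6 * 0.1978986991
= 5.857801493 g/L
Extracted = 29.6 - 5.857801493 = 23.74219851 g/L
Extraction % = 23.74219851 / 29.6 * 100
= 80.2101%


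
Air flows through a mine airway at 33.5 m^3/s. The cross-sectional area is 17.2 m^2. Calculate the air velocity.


Velocity = flow rate / cross-sectional area
= 33.5 / 17.2
= 1.9477 m/s

1.9477 m/s


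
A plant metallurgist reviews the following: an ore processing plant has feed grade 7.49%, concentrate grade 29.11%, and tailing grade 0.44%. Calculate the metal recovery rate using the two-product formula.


Using the two-product formula:
R = 100 * c * (f - t) / (f * (c - t))
Numerator = 100 * 29.11 * (7.49 - 0.44)
= 100 * 29.11 * 7.05
= 20522.55
Denominator = 7.49 * (29.11 - 0.44)
= 7.49 * 28.67
= 214.7383
R = 20522.55 / 214.7383
= 95.57%

95.57%


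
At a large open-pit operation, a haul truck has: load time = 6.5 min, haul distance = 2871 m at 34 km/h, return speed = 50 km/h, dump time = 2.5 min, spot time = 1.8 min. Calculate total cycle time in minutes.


19.3117 min

Convert haul speed to m/min: 34 * 1000/60 = 566.6666667 m/min
Haul time = 2871 / 566.6666667 = 5.066470588 min
Convert return speed to m/min: 50 * 1000/60 = 833.3333333 m/min
Return time = 2871 / 833.3333333 = 3.4452 min
Total cycle time:
= 6.5 + 5.066470588 + 2.5 + 3.4452 + 1.8
= 19.3117 min


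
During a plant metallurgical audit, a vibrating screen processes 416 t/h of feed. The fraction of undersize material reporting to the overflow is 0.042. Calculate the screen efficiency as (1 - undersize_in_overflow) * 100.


Screen efficiency = (1 - fraction of undersize in overflow) * 100
= (1 - 0.042) * 100
= 0.958 * 100
= 95.8%

95.8%


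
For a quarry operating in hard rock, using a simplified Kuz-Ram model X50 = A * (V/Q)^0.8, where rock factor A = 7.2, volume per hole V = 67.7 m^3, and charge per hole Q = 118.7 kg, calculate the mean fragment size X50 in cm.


Compute V/Q:
V/Q = 67.7 / 118.7 = 0.5703454086
Raise to the power 0.8:
(V/Q)^0.8 = 0.5703454086^0.8 = 0.6381317595
Multiply by A:
X50 = 7.2 * 0.6381317595
= 4.5945 cm

4.5945 cm


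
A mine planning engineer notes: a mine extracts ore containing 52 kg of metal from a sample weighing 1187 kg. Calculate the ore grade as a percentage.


4.3808%

Ore grade = (metal mass / ore mass) * 100
= (52 / 1187) * 100
= 0.04380791912 * 100
= 4.3808%


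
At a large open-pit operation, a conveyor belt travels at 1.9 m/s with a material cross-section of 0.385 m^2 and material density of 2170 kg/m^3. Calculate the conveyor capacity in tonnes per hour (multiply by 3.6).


5714.478 t/h

Volumetric flow = speed * area
= 1.9 * 0.385 = 0.7315 m^3/s
Mass flow = volumetric * density
= 0.7315 * 2170 = 1587.355 kg/s
Convert to t/h: multiply by 3.6
Capacity = 1587.355 * 3.6
= 5714.478 t/h


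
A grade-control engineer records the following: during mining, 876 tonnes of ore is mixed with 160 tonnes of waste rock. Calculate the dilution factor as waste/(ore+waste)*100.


Total material = ore + waste
= 876 + 160 = 1036 tonnes
Dilution = waste / total * 100
= 160 / 1036 * 100
= 0.1544401544 * 100
= 15.444%

15.444%


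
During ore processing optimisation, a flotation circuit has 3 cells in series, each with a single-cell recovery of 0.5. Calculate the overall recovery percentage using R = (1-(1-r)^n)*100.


87.5%

Complement of single-cell recovery:
1 - r = 1 - 0.5 = 0.5
Raise to power n:
(1 - r)^3 = 0.5^3 = 0.125
Overall recovery:
R = (1 - 0.125) * 100
= 87.5%


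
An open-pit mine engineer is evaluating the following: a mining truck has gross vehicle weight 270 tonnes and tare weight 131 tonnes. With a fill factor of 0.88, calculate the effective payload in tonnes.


122.32 tonnes

Maximum payload = gross - tare
= 270 - 131 = 139 tonnes
Effective payload = max payload * fill factor
= 139 * 0.88
= 122.32 tonnes


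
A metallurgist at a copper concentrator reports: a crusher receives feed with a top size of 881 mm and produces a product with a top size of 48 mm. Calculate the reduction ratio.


18.3542

Reduction ratio = feed size / product size
= 881 / 48
= 18.3542


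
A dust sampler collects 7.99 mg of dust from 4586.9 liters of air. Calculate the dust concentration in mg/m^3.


1.7419 mg/m^3

Convert liters to m^3: 1 m^3 = 1000 L
Concentration = mass / volume * 1000
= 7.99 / 4586.9 * 1000
= 0.001741917199 * 1000
= 1.7419 mg/m^3


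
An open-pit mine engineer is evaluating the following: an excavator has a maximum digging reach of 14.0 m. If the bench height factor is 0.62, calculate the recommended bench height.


8.68 m

Bench height = reach * factor
= 14.0 * 0.62
= 8.68 m


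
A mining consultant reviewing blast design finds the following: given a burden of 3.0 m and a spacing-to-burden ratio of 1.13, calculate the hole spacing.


Spacing = burden * ratio
= 3.0 * 1.13
= 3.39 m

3.39 m


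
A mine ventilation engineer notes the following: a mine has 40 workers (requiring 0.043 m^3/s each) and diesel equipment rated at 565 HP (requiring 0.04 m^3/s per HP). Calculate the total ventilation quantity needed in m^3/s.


Airflow for workers:
Q_people = 40 * 0.043 = 1.72 m^3/s
Airflow for diesel equipment:
Q_diesel = 565 * 0.04 = 22.6 m^3/s
Total ventilation:
Q_total = 1.72 + 22.6
= 24.32 m^3/s

24.32 m^3/s


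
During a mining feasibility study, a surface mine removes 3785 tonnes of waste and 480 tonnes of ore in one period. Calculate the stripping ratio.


7.8854

Stripping ratio = waste tonnage / ore tonnage
= 3785 / 480
= 7.8854


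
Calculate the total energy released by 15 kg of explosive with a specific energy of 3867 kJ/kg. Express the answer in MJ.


58.005 MJ

Energy = mass * specific_energy / 1000
= 15 * 3867 / 1000
= 58005 / 1000
= 58.005 MJ


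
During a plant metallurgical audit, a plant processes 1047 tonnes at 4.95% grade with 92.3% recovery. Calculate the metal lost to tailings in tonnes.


3.9906 tonnes

Total metal in feed:
= 1047 * 4.95 / 100 = 51.8265 tonnes
Metal recovered:
= 51.8265 * 92.3 / 100 = 47.8358595 tonnes
Metal lost to tailings:
= 51.8265 - 47.8358595
= 3.9906 tonnes


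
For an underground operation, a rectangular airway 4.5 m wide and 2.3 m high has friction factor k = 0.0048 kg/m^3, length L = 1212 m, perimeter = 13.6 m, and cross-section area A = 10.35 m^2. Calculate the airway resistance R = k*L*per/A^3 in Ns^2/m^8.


Compute the numerator:
k * L * per = 0.0048 * 1212 * 13.6
= 79.11936
Compute the denominator:
A^3 = 10.35^3 = 1108.717875
Resistance:
R = 79.11936 / 1108.717875
= 0.0714 Ns^2/m^8

0.0714 Ns^2/m^8


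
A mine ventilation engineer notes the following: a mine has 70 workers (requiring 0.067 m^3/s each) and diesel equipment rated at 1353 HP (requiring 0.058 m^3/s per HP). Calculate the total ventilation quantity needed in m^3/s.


83.164 m^3/s

Airflow for workers:
Q_people = 70 * 0.067 = 4.69 m^3/s
Airflow for diesel equipment:
Q_diesel = 1353 * 0.058 = 78.474 m^3/s
Total ventilation:
Q_total = 4.69 + 78.474
= 83.164 m^3/s


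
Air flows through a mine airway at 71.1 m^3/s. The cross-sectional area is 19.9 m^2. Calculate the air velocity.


Velocity = flow rate / cross-sectional area
= 71.1 / 19.9
= 3.5729 m/s

3.5729 m/s


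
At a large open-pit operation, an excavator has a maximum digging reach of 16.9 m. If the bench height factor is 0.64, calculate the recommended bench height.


Bench height = reach * factor
= 16.9 * 0.64
= 10.816 m

10.816 m


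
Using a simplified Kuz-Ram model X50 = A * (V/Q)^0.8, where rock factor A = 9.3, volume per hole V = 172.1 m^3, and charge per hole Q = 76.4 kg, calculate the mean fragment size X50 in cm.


17.8087 cm

Compute V/Q:
V/Q = 172.1 / 76.4 = 2.252617801
Raise to the power 0.8:
(V/Q)^0.8 = 2.252617801^0.8 = 1.914917241
Multiply by A:
X50 = 9.3 * 1.914917241
= 17.8087 cm


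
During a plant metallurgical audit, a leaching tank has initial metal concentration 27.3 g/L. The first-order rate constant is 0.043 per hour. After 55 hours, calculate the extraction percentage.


Compute the exponent:
-k * t = -0.043 * 55 = -2.365
Remaining concentration:
C = 27.3 * exp(-2.365)
= 27.3 * 0.09394930037
= 2.5648159 g/L
Extracted = 27.3 - 2.5648159 = 24.7351841 g/L
Extraction % = 24.7351841 / 27.3 * 100
= 90.6051%

90.6051%


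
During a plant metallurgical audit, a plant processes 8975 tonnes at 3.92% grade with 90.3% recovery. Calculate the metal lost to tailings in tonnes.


Total metal in feed:
= 8975 * 3.92 / 100 = 351.82 tonnes
Metal recovered:
= 351.82 * 90.3 / 100 = 317.69346 tonnes
Metal lost to tailings:
= 351.82 - 317.69346
= 34.1265 tonnes

34.1265 tonnes


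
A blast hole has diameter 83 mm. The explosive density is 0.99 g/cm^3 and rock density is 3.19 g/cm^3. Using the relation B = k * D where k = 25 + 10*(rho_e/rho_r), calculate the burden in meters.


2.3326 m

First, compute k:
rho_e / rho_r = 0.99 / 3.19 = 0.3103448276
k = 25 + 10 * 0.3103448276 = 28.10344828
Then, compute burden:
B = k * D / 1000 = 28.10344828 * 83 / 1000
= 2332.586207 / 1000
= 2.3326 m


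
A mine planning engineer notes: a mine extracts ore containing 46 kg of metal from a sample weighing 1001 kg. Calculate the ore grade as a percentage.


Ore grade = (metal mass / ore mass) * 100
= (46 / 1001) * 100
= 0.04595404595 * 100
= 4.5954%

4.5954%


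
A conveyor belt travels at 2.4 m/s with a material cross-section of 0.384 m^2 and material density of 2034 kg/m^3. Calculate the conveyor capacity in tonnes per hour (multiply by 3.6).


Volumetric flow = speed * area
= 2.4 * 0.384 = 0.9216 m^3/s
Mass flow = volumetric * density
= 0.9216 * 2034 = 1874.5344 kg/s
Convert to t/h: multiply by 3.6
Capacity = 1874.5344 * 3.6
= 6748.3238 t/h

6748.3238 t/h


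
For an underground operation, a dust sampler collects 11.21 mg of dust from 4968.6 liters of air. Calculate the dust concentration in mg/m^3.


Convert liters to m^3: 1 m^3 = 1000 L
Concentration = mass / volume * 1000
= 11.21 / 4968.6 * 1000
= 0.00225616874 * 1000
= 2.2562 mg/m^3

2.2562 mg/m^3


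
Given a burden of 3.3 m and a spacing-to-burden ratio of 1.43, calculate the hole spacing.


4.719 m

Spacing = burden * ratio
= 3.3 * 1.43
= 4.719 m


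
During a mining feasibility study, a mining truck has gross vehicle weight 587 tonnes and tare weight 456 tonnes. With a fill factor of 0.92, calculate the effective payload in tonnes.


120.52 tonnes

Maximum payload = gross - tare
= 587 - 456 = 131 tonnes
Effective payload = max payload * fill factor
= 131 * 0.92
= 120.52 tonnes


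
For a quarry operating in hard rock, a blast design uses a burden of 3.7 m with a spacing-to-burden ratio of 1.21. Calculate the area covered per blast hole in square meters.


16.5649 m^2

First, find the spacing:
Spacing = burden * ratio = 3.7 * 1.21
= 4.477 m
Then, calculate the area:
Area = burden * spacing = 3.7 * 4.477
= 16.5649 m^2


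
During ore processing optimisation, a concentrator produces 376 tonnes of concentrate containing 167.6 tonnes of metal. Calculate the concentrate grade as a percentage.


Grade = (metal in concentrate / concentrate mass) * 100
= (167.6 / 376) * 100
= 0.4457446809 * 100
= 44.5745%

44.5745%


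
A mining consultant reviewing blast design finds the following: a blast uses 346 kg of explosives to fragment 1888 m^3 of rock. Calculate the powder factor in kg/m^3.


0.1833 kg/m^3

Powder factor = explosive mass / rock volume
= 346 / 1888
= 0.1833 kg/m^3


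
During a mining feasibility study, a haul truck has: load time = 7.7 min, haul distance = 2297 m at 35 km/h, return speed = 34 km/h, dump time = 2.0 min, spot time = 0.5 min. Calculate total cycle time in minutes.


18.1912 min

Convert haul speed to m/min: 35 * 1000/60 = 583.3333333 m/min
Haul time = 2297 / 583.3333333 = 3.937714286 min
Convert return speed to m/min: 34 * 1000/60 = 566.6666667 m/min
Return time = 2297 / 566.6666667 = 4.053529412 min
Total cycle time:
= 7.7 + 3.937714286 + 2.0 + 4.053529412 + 0.5
= 18.1912 min


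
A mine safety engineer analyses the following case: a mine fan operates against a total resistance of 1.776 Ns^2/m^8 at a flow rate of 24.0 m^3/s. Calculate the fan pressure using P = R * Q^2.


1022.976 Pa

Compute Q^2:
Q^2 = 24.0^2 = 576.0
Compute pressure:
P = R * Q^2 = 1.776 * 576.0
= 1022.976 Pa


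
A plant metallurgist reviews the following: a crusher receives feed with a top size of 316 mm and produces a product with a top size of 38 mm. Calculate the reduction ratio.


Reduction ratio = feed size / product size
= 316 / 38
= 8.3158

8.3158


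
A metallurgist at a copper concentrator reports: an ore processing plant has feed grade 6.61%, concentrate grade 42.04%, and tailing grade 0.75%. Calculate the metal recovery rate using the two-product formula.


90.2639%

Using the two-product formula:
R = 100 * c * (f - t) / (f * (c - t))
Numerator = 100 * 42.04 * (6.61 - 0.75)
= 100 * 42.04 * 5.86
= 24635.44
Denominator = 6.61 * (42.04 - 0.75)
= 6.61 * 41.29
= 272.9269
R = 24635.44 / 272.9269
= 90.2639%


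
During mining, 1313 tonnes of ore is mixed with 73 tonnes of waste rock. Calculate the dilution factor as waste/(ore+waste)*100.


5.267%

Total material = ore + waste
= 1313 + 73 = 1386 tonnes
Dilution = waste / total * 100
= 73 / 1386 * 100
= 0.05266955267 * 100
= 5.267%


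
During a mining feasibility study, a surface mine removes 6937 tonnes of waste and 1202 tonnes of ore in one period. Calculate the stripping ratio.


5.7712

Stripping ratio = waste tonnage / ore tonnage
= 6937 / 1202
= 5.7712


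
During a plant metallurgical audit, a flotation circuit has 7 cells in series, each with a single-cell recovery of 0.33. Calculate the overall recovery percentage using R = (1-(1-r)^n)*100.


93.9393%

Complement of single-cell recovery:
1 - r = 1 - 0.33 = 0.67
Raise to power n:
(1 - r)^7 = 0.67^7 = 0.06060711605
Overall recovery:
R = (1 - 0.06060711605) * 100
= 93.9393%


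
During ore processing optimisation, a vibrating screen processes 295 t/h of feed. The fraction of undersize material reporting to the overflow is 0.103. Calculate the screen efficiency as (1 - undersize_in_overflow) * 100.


Screen efficiency = (1 - fraction of undersize in overflow) * 100
= (1 - 0.103) * 100
= 0.897 * 100
= 89.7%

89.7%


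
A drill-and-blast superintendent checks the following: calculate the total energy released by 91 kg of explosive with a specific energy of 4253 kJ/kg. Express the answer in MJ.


387.023 MJ

Energy = mass * specific_energy / 1000
= 91 * 4253 / 1000
= 387023 / 1000
= 387.023 MJ


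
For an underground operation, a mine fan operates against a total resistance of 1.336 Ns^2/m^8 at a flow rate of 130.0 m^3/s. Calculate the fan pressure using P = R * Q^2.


22578.4 Pa

Compute Q^2:
Q^2 = 130.0^2 = 16900.0
Compute pressure:
P = R * Q^2 = 1.336 * 16900.0
= 22578.4 Pa


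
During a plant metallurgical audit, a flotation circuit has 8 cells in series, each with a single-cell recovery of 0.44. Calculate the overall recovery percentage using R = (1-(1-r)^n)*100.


Complement of single-cell recovery:
1 - r = 1 - 0.44 = 0.56
Raise to power n:
(1 - r)^8 = 0.56^8 = 0.009671731157
Overall recovery:
R = (1 - 0.009671731157) * 100
= 99.0328%

99.0328%


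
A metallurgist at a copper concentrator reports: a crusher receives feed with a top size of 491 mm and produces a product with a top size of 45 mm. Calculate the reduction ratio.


Reduction ratio = feed size / product size
= 491 / 45
= 10.9111

10.9111


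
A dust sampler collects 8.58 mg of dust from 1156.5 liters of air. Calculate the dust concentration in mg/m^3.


7.4189 mg/m^3

Convert liters to m^3: 1 m^3 = 1000 L
Concentration = mass / volume * 1000
= 8.58 / 1156.5 * 1000
= 0.007418936446 * 1000
= 7.4189 mg/m^3


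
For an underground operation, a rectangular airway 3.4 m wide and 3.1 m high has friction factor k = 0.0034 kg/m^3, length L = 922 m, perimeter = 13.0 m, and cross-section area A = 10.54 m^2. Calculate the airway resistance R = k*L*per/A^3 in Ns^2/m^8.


0.0348 Ns^2/m^8

Compute the numerator:
k * L * per = 0.0034 * 922 * 13.0
= 40.7524
Compute the denominator:
A^3 = 10.54^3 = 1170.905464
Resistance:
R = 40.7524 / 1170.905464
= 0.0348 Ns^2/m^8


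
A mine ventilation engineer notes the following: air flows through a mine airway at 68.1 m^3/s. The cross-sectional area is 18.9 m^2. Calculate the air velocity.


3.6032 m/s

Velocity = flow rate / cross-sectional area
= 68.1 / 18.9
= 3.6032 m/s


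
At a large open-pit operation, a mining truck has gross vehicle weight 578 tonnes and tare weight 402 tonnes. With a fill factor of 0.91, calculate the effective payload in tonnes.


160.16 tonnes

Maximum payload = gross - tare
= 578 - 402 = 176 tonnes
Effective payload = max payload * fill factor
= 176 * 0.91
= 160.16 tonnes


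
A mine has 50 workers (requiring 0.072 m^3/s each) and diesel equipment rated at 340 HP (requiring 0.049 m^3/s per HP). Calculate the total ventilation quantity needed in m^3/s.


Airflow for workers:
Q_people = 50 * 0.072 = 3.6 m^3/s
Airflow for diesel equipment:
Q_diesel = 340 * 0.049 = 16.66 m^3/s
Total ventilation:
Q_total = 3.6 + 16.66
= 20.26 m^3/s

20.26 m^3/s


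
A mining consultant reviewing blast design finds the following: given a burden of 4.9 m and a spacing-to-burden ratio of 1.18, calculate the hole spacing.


Spacing = burden * ratio
= 4.9 * 1.18
= 5.782 m

5.782 m


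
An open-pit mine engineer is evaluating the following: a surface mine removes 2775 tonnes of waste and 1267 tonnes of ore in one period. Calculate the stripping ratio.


2.1902

Stripping ratio = waste tonnage / ore tonnage
= 2775 / 1267
= 2.1902


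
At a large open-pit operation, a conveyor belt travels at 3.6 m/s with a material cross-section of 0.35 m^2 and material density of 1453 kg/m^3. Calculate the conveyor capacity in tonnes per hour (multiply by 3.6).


Volumetric flow = speed * area
= 3.6 * 0.35 = 1.26 m^3/s
Mass flow = volumetric * density
= 1.26 * 1453 = 1830.78 kg/s
Convert to t/h: multiply by 3.6
Capacity = 1830.78 * 3.6
= 6590.808 t/h

6590.808 t/h


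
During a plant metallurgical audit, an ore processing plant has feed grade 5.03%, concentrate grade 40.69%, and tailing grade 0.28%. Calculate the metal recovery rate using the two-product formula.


95.0877%

Using the two-product formula:
R = 100 * c * (f - t) / (f * (c - t))
Numerator = 100 * 40.69 * (5.03 - 0.28)
= 100 * 40.69 * 4.75
= 19327.75
Denominator = 5.03 * (40.69 - 0.28)
= 5.03 * 40.41
= 203.2623
R = 19327.75 / 203.2623
= 95.0877%


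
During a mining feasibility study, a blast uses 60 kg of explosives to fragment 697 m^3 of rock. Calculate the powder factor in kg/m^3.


Powder factor = explosive mass / rock volume
= 60 / 697
= 0.0861 kg/m^3

0.0861 kg/m^3


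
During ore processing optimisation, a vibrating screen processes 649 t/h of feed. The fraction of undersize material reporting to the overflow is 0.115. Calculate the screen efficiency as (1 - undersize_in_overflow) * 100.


88.5%

Screen efficiency = (1 - fraction of undersize in overflow) * 100
= (1 - 0.115) * 100
= 0.885 * 100
= 88.5%


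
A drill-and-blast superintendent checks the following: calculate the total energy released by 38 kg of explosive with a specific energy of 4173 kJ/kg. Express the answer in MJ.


158.574 MJ

Energy = mass * specific_energy / 1000
= 38 * 4173 / 1000
= 158574 / 1000
= 158.574 MJ


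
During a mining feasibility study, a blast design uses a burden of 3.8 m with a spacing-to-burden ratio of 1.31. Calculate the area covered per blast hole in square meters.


First, find the spacing:
Spacing = burden * ratio = 3.8 * 1.31
= 4.978 m
Then, calculate the area:
Area = burden * spacing = 3.8 * 4.978
= 18.9164 m^2

18.9164 m^2


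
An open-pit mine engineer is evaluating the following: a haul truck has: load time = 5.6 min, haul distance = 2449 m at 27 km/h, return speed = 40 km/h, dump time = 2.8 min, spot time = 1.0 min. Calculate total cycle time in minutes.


18.5157 min

Convert haul speed to m/min: 27 * 1000/60 = 450 m/min
Haul time = 2449 / 450 = 5.442222222 min
Convert return speed to m/min: 40 * 1000/60 = 666.6666667 m/min
Return time = 2449 / 666.6666667 = 3.6735 min
Total cycle time:
= 5.6 + 5.442222222 + 2.8 + 3.6735 + 1.0
= 18.5157 min


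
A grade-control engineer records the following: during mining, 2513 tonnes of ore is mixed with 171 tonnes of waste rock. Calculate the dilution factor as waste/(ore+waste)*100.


Total material = ore + waste
= 2513 + 171 = 2684 tonnes
Dilution = waste / total * 100
= 171 / 2684 * 100
= 0.06371087928 * 100
= 6.3711%

6.3711%


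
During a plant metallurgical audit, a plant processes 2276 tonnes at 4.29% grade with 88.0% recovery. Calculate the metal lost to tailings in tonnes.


Total metal in feed:
= 2276 * 4.29 / 100 = 97.6404 tonnes
Metal recovered:
= 97.6404 * 88.0 / 100 = 85.923552 tonnes
Metal lost to tailings:
= 97.6404 - 85.923552
= 11.7168 tonnes

11.7168 tonnes


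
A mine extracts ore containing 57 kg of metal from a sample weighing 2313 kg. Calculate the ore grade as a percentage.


2.4643%

Ore grade = (metal mass / ore mass) * 100
= (57 / 2313) * 100
= 0.02464332036 * 100
= 2.4643%


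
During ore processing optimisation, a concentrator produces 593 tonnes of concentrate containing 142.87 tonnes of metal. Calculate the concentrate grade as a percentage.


Grade = (metal in concentrate / concentrate mass) * 100
= (142.87 / 593) * 100
= 0.2409274874 * 100
= 24.0927%

24.0927%


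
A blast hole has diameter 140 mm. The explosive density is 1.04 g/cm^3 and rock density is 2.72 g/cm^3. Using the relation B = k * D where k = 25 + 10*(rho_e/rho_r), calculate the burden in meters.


4.0353 m

First, compute k:
rho_e / rho_r = 1.04 / 2.72 = 0.3823529412
k = 25 + 10 * 0.3823529412 = 28.82352941
Then, compute burden:
B = k * D / 1000 = 28.82352941 * 140 / 1000
= 4035.294118 / 1000
= 4.0353 m


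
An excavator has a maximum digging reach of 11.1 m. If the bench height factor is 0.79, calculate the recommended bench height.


8.769 m

Bench height = reach * factor
= 11.1 * 0.79
= 8.769 m


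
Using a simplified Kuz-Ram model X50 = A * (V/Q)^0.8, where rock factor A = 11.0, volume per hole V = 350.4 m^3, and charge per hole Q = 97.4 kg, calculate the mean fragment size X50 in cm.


Compute V/Q:
V/Q = 350.4 / 97.4 = 3.597535934
Raise to the power 0.8:
(V/Q)^0.8 = 3.597535934^0.8 = 2.784864779
Multiply by A:
X50 = 11.0 * 2.784864779
= 30.6335 cm

30.6335 cm


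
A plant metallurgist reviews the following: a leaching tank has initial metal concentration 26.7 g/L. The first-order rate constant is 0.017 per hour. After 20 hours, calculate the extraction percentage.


Compute the exponent:
-k * t = -0.017 * 20 = -0.34
Remaining concentration:
C = 26.7 * exp(-0.34)
= 26.7 * 0.7117703228
= 19.00426762 g/L
Extracted = 26.7 - 19.00426762 = 7.695732382 g/L
Extraction % = 7.695732382 / 26.7 * 100
= 28.823%

28.823%


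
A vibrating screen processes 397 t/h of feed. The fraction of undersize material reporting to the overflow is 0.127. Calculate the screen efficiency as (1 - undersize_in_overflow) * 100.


Screen efficiency = (1 - fraction of undersize in overflow) * 100
= (1 - 0.127) * 100
= 0.873 * 100
= 87.3%

87.3%


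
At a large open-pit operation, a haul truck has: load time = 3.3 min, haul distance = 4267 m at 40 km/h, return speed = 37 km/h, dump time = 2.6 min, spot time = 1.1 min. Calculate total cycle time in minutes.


20.32 min

Convert haul speed to m/min: 40 * 1000/60 = 666.6666667 m/min
Haul time = 4267 / 666.6666667 = 6.4005 min
Convert return speed to m/min: 37 * 1000/60 = 616.6666667 m/min
Return time = 4267 / 616.6666667 = 6.919459459 min
Total cycle time:
= 3.3 + 6.4005 + 2.6 + 6.919459459 + 1.1
= 20.32 min


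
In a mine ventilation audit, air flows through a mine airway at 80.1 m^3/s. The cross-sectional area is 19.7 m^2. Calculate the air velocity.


4.066 m/s

Velocity = flow rate / cross-sectional area
= 80.1 / 19.7
= 4.066 m/s


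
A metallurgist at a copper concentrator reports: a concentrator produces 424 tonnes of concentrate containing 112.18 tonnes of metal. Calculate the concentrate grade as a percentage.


Grade = (metal in concentrate / concentrate mass) * 100
= (112.18 / 424) * 100
= 0.2645754717 * 100
= 26.4575%

26.4575%


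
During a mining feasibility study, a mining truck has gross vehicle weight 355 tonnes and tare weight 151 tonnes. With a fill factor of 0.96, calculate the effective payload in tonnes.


Maximum payload = gross - tare
= 355 - 151 = 204 tonnes
Effective payload = max payload * fill factor
= 204 * 0.96
= 195.84 tonnes

195.84 tonnes


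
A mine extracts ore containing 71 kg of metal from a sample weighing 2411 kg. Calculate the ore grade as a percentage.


Ore grade = (metal mass / ore mass) * 100
= (71 / 2411) * 100
= 0.02944836168 * 100
= 2.9448%

2.9448%


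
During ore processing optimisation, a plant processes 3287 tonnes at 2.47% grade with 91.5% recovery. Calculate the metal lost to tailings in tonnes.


Total metal in feed:
= 3287 * 2.47 / 100 = 81.1889 tonnes
Metal recovered:
= 81.1889 * 91.5 / 100 = 74.2878435 tonnes
Metal lost to tailings:
= 81.1889 - 74.2878435
= 6.9011 tonnes

6.9011 tonnes


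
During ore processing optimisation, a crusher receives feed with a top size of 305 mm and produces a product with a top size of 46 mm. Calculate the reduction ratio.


Reduction ratio = feed size / product size
= 305 / 46
= 6.6304

6.6304


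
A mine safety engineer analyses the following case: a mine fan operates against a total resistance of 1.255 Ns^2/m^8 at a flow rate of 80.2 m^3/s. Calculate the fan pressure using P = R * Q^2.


8072.2102 Pa

Compute Q^2:
Q^2 = 80.2^2 = 6432.04
Compute pressure:
P = R * Q^2 = 1.255 * 6432.04
= 8072.2102 Pa


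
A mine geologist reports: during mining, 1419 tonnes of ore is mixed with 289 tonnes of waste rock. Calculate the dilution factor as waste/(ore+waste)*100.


Total material = ore + waste
= 1419 + 289 = 1708 tonnes
Dilution = waste / total * 100
= 289 / 1708 * 100
= 0.1692037471 * 100
= 16.9204%

16.9204%


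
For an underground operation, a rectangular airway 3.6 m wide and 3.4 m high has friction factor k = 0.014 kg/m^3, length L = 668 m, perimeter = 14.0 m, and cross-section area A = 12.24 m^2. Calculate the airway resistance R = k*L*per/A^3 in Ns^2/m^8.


0.0714 Ns^2/m^8

Compute the numerator:
k * L * per = 0.014 * 668 * 14.0
= 130.928
Compute the denominator:
A^3 = 12.24^3 = 1833.767424
Resistance:
R = 130.928 / 1833.767424
= 0.0714 Ns^2/m^8


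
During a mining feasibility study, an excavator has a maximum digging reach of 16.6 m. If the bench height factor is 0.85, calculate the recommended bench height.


14.11 m

Bench height = reach * factor
= 16.6 * 0.85
= 14.11 m


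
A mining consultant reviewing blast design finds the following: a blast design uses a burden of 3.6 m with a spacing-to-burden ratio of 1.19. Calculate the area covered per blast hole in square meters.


First, find the spacing:
Spacing = burden * ratio = 3.6 * 1.19
= 4.284 m
Then, calculate the area:
Area = burden * spacing = 3.6 * 4.284
= 15.4224 m^2

15.4224 m^2


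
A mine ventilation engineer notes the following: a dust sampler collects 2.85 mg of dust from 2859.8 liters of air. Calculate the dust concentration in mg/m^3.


0.9966 mg/m^3

Convert liters to m^3: 1 m^3 = 1000 L
Concentration = mass / volume * 1000
= 2.85 / 2859.8 * 1000
= 0.0009965731869 * 1000
= 0.9966 mg/m^3


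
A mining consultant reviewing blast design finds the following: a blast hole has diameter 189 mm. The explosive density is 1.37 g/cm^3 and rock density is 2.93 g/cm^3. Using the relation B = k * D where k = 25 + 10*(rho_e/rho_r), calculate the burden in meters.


5.6087 m

First, compute k:
rho_e / rho_r = 1.37 / 2.93 = 0.4675767918
k = 25 + 10 * 0.4675767918 = 29.67576792
Then, compute burden:
B = k * D / 1000 = 29.67576792 * 189 / 1000
= 5608.720137 / 1000
= 5.6087 m


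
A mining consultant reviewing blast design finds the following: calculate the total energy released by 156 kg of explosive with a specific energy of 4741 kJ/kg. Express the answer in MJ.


739.596 MJ

Energy = mass * specific_energy / 1000
= 156 * 4741 / 1000
= 739596 / 1000
= 739.596 MJ


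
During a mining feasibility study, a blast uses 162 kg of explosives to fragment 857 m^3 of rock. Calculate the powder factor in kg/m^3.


Powder factor = explosive mass / rock volume
= 162 / 857
= 0.189 kg/m^3

0.189 kg/m^3


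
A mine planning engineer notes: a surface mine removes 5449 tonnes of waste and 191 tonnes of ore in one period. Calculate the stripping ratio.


28.5288

Stripping ratio = waste tonnage / ore tonnage
= 5449 / 191
= 28.5288


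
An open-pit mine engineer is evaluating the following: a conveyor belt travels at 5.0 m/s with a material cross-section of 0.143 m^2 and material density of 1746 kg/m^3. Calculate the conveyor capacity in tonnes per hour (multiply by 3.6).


Volumetric flow = speed * area
= 5.0 * 0.143 = 0.715 m^3/s
Mass flow = volumetric * density
= 0.715 * 1746 = 1248.39 kg/s
Convert to t/h: multiply by 3.6
Capacity = 1248.39 * 3.6
= 4494.204 t/h

4494.204 t/h
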